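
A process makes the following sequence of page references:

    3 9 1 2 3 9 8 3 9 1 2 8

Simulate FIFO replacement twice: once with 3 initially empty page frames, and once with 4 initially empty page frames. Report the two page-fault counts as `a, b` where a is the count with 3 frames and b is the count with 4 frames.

3 frames: F F F F F F F . . F F . → 9 faults.
4 frames: F F F F . . F F F F F F → 10 faults.
10 > 9: adding a frame increased faults — Belady's anomaly.

9, 10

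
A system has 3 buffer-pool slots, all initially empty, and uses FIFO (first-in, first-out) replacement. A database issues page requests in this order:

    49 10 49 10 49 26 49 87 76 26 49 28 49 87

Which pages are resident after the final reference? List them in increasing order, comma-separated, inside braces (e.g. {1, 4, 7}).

49: fault, frames {49}
10: fault, frames {49,10}
49: hit
10: hit
49: hit
26: fault, frames {49,10,26}
49: hit
87: fault, evict 49, frames {10,26,87}
76: fault, evict 10, frames {26,87,76}
26: hit
49: fault, evict 26, frames {87,76,49}
28: fault, evict 87, frames {76,49,28}
49: hit
87: fault, evict 76, frames {49,28,87}

{28, 49, 87}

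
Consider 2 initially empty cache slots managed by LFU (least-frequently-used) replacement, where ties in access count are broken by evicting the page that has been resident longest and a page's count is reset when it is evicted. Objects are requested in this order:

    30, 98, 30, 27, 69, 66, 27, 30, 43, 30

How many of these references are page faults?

30 → miss, frames [30]
98 → miss, frames [30, 98]
30 → hit
27 → miss, evict 98, frames [30, 27]
69 → miss, evict 27, frames [30, 69]
66 → miss, evict 69, frames [30, 66]
27 → miss, evict 66, frames [30, 27]
30 → hit
43 → miss, evict 27, frames [30, 43]
30 → hit
Page faults: 7.

7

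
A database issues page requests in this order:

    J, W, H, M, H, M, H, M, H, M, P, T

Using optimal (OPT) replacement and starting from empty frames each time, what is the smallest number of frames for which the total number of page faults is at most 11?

2

f=1: 12 faults
f=2: 6 faults
f=3: 6 faults
f=4: 6 faults
f=5: 6 faults
f=6: 6 faults
Smallest f with faults ≤ 11 is 2.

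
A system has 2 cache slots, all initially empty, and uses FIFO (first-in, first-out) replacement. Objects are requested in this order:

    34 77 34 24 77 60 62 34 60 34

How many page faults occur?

34 -> fault, frames {34}
77 -> fault, frames {34,77}
34 -> hit
24 -> fault, evict 34, frames {77,24}
77 -> hit
60 -> fault, evict 77, frames {24,60}
62 -> fault, evict 24, frames {60,62}
34 -> fault, evict 60, frames {62,34}
60 -> fault, evict 62, frames {34,60}
34 -> hit
Page faults: 7.

7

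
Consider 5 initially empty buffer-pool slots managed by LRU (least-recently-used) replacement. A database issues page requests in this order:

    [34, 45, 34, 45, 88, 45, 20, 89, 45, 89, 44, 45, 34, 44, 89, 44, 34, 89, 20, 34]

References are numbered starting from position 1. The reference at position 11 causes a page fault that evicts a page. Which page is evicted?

pos 1: 34 -> miss, frames {34}
pos 2: 45 -> miss, frames {34,45}
pos 3: 34 -> hit
pos 4: 45 -> hit
pos 5: 88 -> miss, frames {34,45,88}
pos 6: 45 -> hit
pos 7: 20 -> miss, frames {34,88,45,20}
pos 8: 89 -> miss, frames {34,88,45,20,89}
pos 9: 45 -> hit
pos 10: 89 -> hit
pos 11: 44 -> miss, evict 34, frames {88,20,45,89,44}
At position 11, page 34 is evicted.

34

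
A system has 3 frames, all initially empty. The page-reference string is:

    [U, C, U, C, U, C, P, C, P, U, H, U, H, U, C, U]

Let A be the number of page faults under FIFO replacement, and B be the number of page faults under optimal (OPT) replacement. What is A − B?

Under FIFO: F F . . . . F . . . F F . . F . → 6 faults.
Under OPT: F F . . . . F . . . F . . . . . → 4 faults.
A − B = 6 − 4 = 2.

2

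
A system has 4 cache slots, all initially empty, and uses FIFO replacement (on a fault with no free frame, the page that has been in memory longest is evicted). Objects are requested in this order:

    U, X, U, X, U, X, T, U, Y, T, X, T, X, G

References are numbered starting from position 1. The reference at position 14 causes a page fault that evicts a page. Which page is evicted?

pos 1: U → miss, frames [U]
pos 2: X → miss, frames [U, X]
pos 3: U → hit
pos 4: X → hit
pos 5: U → hit
pos 6: X → hit
pos 7: T → miss, frames [U, X, T]
pos 8: U → hit
pos 9: Y → miss, frames [U, X, T, Y]
pos 10: T → hit
pos 11: X → hit
pos 12: T → hit
pos 13: X → hit
pos 14: G → miss, evict U, frames [X, T, Y, G]
At position 14, page U is evicted.

U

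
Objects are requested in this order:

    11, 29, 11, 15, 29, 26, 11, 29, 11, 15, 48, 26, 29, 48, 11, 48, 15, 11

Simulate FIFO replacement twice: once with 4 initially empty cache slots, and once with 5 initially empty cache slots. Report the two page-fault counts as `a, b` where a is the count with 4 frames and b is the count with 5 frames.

4 frames: F F . F . F . . . . F . . . F . . . → 6 faults.
5 frames: F F . F . F . . . . F . . . . . . . → 5 faults.
5 < 6: adding a frame reduced faults, as is typical.

6, 5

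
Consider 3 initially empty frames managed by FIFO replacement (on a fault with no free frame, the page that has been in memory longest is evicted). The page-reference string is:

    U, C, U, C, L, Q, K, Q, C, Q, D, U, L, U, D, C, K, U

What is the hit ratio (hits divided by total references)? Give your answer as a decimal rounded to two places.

U → miss, frames {U}
C → miss, frames {U,C}
U → hit
C → hit
L → miss, frames {U,C,L}
Q → miss, evict U, frames {C,L,Q}
K → miss, evict C, frames {L,Q,K}
Q → hit
C → miss, evict L, frames {Q,K,C}
Q → hit
D → miss, evict Q, frames {K,C,D}
U → miss, evict K, frames {C,D,U}
L → miss, evict C, frames {D,U,L}
U → hit
D → hit
C → miss, evict D, frames {U,L,C}
K → miss, evict U, frames {L,C,K}
U → miss, evict L, frames {C,K,U}
Hits: 6 of 18 references → 6/18 = 0.3333.

0.33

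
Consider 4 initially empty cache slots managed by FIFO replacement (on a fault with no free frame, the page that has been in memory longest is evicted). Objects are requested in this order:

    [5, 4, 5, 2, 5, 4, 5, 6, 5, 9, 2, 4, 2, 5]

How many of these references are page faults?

5: fault, frames {5}
4: fault, frames {5,4}
5: hit
2: fault, frames {5,4,2}
5: hit
4: hit
5: hit
6: fault, frames {5,4,2,6}
5: hit
9: fault, evict 5, frames {4,2,6,9}
2: hit
4: hit
2: hit
5: fault, evict 4, frames {2,6,9,5}
Page faults: 6.

6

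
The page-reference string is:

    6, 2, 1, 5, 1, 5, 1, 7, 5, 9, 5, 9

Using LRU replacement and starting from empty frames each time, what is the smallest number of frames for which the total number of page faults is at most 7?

2

f=1: 12 faults
f=2: 7 faults
f=3: 6 faults
f=4: 6 faults
f=5: 6 faults
f=6: 6 faults
Smallest f with faults ≤ 7 is 2.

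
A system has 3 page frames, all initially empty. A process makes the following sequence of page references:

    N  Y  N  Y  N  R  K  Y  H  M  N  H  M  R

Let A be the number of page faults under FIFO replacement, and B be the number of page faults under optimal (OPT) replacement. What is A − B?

Under FIFO: F F . . . F F . F F F . . F → 8 faults.
Under OPT: F F . . . F F . F F . . . F → 7 faults.
A − B = 8 − 7 = 1.

1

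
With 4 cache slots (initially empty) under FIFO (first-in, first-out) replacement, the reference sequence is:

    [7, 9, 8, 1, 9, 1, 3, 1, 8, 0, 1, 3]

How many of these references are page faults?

7 → miss, frames [7]
9 → miss, frames [7, 9]
8 → miss, frames [7, 9, 8]
1 → miss, frames [7, 9, 8, 1]
9 → hit
1 → hit
3 → miss, evict 7, frames [9, 8, 1, 3]
1 → hit
8 → hit
0 → miss, evict 9, frames [8, 1, 3, 0]
1 → hit
3 → hit
Page faults: 6.

6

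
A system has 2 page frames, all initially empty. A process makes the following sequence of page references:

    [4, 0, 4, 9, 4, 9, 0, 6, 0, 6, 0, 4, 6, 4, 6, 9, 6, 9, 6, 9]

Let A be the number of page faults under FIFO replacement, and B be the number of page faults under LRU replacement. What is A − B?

1

Under FIFO: F F . F F . F F . . . F . . . F F . . . → 9 faults.
Under LRU: F F . F . . F F . . . F F . . F . . . . → 8 faults.
A − B = 9 − 8 = 1.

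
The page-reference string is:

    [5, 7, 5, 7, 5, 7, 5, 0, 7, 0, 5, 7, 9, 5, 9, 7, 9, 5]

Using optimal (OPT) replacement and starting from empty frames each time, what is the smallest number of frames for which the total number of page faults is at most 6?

f=1: 18 faults
f=2: 7 faults
f=3: 4 faults
f=4: 4 faults
Smallest f with faults ≤ 6 is 3.

3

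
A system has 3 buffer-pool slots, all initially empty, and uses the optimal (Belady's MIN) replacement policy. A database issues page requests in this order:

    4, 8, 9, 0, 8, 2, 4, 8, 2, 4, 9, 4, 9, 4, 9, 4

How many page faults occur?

4: fault, frames {4}
8: fault, frames {4,8}
9: fault, frames {4,8,9}
0: fault, evict 9, frames {4,8,0}
8: hit
2: fault, evict 0, frames {4,8,2}
4: hit
8: hit
2: hit
4: hit
9: fault, evict 2, frames {4,8,9}
4: hit
9: hit
4: hit
9: hit
4: hit
Page faults: 6.

6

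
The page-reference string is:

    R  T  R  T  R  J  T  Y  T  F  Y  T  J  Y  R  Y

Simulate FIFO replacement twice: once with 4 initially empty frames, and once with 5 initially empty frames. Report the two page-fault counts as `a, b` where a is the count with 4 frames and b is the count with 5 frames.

6, 5

4 frames: F F . . . F . F . F . . . . F . → 6 faults.
5 frames: F F . . . F . F . F . . . . . . → 5 faults.
5 < 6: adding a frame reduced faults, as is typical.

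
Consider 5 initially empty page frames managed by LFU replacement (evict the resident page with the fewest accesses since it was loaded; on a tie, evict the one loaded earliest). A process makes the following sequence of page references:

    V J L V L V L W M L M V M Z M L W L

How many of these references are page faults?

6

V → miss, frames {V}
J → miss, frames {V,J}
L → miss, frames {V,J,L}
V → hit
L → hit
V → hit
L → hit
W → miss, frames {V,J,L,W}
M → miss, frames {V,J,L,W,M}
L → hit
M → hit
V → hit
M → hit
Z → miss, evict J, frames {V,L,W,M,Z}
M → hit
L → hit
W → hit
L → hit
Page faults: 6.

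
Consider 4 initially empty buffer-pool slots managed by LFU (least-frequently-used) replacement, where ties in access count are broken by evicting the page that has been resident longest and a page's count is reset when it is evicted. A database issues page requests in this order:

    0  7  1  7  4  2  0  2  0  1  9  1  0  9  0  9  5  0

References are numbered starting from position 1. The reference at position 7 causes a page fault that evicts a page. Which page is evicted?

1

pos 1: 0 → fault, frames (0)
pos 2: 7 → fault, frames (0 7)
pos 3: 1 → fault, frames (0 7 1)
pos 4: 7 → hit
pos 5: 4 → fault, frames (0 7 1 4)
pos 6: 2 → fault, evict 0, frames (7 1 4 2)
pos 7: 0 → fault, evict 1, frames (7 4 2 0)
At position 7, page 1 is evicted.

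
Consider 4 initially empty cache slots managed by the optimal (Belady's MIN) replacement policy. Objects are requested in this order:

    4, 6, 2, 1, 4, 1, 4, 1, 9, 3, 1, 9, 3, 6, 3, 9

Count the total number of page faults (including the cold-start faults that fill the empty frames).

6

4 -> fault, frames (4)
6 -> fault, frames (4 6)
2 -> fault, frames (4 6 2)
1 -> fault, frames (4 6 2 1)
4 -> hit
1 -> hit
4 -> hit
1 -> hit
9 -> fault, evict 2, frames (4 6 1 9)
3 -> fault, evict 4, frames (6 1 9 3)
1 -> hit
9 -> hit
3 -> hit
6 -> hit
3 -> hit
9 -> hit
Page faults: 6.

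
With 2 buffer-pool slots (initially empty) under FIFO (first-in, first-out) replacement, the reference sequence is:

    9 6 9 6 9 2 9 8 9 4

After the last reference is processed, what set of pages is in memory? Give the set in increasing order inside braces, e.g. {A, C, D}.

{4, 8}

9: fault, frames {9}
6: fault, frames {9,6}
9: hit
6: hit
9: hit
2: fault, evict 9, frames {6,2}
9: fault, evict 6, frames {2,9}
8: fault, evict 2, frames {9,8}
9: hit
4: fault, evict 9, frames {8,4}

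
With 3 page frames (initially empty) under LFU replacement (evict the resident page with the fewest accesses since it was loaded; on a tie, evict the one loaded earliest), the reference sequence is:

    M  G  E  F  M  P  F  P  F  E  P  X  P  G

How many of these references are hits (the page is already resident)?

M → miss, frames {M}
G → miss, frames {M,G}
E → miss, frames {M,G,E}
F → miss, evict M, frames {G,E,F}
M → miss, evict G, frames {E,F,M}
P → miss, evict E, frames {F,M,P}
F → hit
P → hit
F → hit
E → miss, evict M, frames {F,P,E}
P → hit
X → miss, evict E, frames {F,P,X}
P → hit
G → miss, evict X, frames {F,P,G}
Hits: 5.

5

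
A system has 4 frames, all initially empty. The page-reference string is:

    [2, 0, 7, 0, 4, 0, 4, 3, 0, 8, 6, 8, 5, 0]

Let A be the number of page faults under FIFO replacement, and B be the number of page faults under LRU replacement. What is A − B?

Under FIFO: F F F . F . . F . F F . F F → 9 faults.
Under LRU: F F F . F . . F . F F . F . → 8 faults.
A − B = 9 − 8 = 1.

1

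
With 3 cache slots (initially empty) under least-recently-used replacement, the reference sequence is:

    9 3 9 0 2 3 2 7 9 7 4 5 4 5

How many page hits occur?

5

9 → miss, frames (9)
3 → miss, frames (9 3)
9 → hit
0 → miss, frames (3 9 0)
2 → miss, evict 3, frames (9 0 2)
3 → miss, evict 9, frames (0 2 3)
2 → hit
7 → miss, evict 0, frames (3 2 7)
9 → miss, evict 3, frames (2 7 9)
7 → hit
4 → miss, evict 2, frames (9 7 4)
5 → miss, evict 9, frames (7 4 5)
4 → hit
5 → hit
Hits: 5.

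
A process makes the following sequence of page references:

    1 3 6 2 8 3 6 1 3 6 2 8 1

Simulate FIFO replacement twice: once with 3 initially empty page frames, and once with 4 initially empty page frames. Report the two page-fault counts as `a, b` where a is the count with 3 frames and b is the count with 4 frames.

3 frames: F F F F F F F F . . F F . → 10 faults.
4 frames: F F F F F . . F F F F F F → 11 faults.
11 > 10: adding a frame increased faults — Belady's anomaly.

10, 11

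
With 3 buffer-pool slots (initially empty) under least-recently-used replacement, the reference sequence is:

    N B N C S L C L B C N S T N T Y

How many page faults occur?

N -> fault, frames {N}
B -> fault, frames {N,B}
N -> hit
C -> fault, frames {B,N,C}
S -> fault, evict B, frames {N,C,S}
L -> fault, evict N, frames {C,S,L}
C -> hit
L -> hit
B -> fault, evict S, frames {C,L,B}
C -> hit
N -> fault, evict L, frames {B,C,N}
S -> fault, evict B, frames {C,N,S}
T -> fault, evict C, frames {N,S,T}
N -> hit
T -> hit
Y -> fault, evict S, frames {N,T,Y}
Page faults: 10.

10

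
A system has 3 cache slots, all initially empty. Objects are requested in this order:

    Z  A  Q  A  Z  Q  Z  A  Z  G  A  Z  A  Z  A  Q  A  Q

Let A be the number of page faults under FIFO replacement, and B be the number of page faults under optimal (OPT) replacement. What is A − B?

2

Under FIFO: F F F . . . . . . F . F F . . F . . → 7 faults.
Under OPT: F F F . . . . . . F . . . . . F . . → 5 faults.
A − B = 7 − 5 = 2.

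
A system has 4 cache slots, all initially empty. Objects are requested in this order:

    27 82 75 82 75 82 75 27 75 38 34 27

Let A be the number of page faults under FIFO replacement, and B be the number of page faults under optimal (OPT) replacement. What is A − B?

Under FIFO: F F F . . . . . . F F F → 6 faults.
Under OPT: F F F . . . . . . F F . → 5 faults.
A − B = 6 − 5 = 1.

1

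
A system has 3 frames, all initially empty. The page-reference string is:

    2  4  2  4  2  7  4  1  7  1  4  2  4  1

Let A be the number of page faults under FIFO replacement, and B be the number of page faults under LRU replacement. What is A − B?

1

Under FIFO: F F . . . F . F . . . F F . → 6 faults.
Under LRU: F F . . . F . F . . . F . . → 5 faults.
A − B = 6 − 5 = 1.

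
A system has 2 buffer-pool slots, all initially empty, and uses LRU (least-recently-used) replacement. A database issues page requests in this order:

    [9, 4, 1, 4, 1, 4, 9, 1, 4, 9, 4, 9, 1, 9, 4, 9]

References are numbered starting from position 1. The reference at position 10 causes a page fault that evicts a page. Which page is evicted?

1

pos 1: 9 → miss, frames [9]
pos 2: 4 → miss, frames [9, 4]
pos 3: 1 → miss, evict 9, frames [4, 1]
pos 4: 4 → hit
pos 5: 1 → hit
pos 6: 4 → hit
pos 7: 9 → miss, evict 1, frames [4, 9]
pos 8: 1 → miss, evict 4, frames [9, 1]
pos 9: 4 → miss, evict 9, frames [1, 4]
pos 10: 9 → miss, evict 1, frames [4, 9]
At position 10, page 1 is evicted.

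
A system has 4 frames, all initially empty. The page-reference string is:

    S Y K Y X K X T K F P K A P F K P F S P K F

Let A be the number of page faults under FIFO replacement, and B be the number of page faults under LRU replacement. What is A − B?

2

Under FIFO: F F F . F . . F . F F F F . . . . . F . . F → 11 faults.
Under LRU: F F F . F . . F . F F . F . . . . . F . . . → 9 faults.
A − B = 11 − 9 = 2.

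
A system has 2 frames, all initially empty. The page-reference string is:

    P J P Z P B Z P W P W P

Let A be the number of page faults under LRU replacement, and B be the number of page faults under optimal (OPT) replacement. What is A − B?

1

Under LRU: F F . F . F F F F . . . → 7 faults.
Under OPT: F F . F . F . F F . . . → 6 faults.
A − B = 7 − 6 = 1.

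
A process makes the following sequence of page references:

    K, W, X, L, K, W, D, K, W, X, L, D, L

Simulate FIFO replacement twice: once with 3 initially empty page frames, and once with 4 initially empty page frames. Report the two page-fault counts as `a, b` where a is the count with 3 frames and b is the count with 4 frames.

3 frames: F F F F F F F . . F F . . → 9 faults.
4 frames: F F F F . . F F F F F F . → 10 faults.
10 > 9: adding a frame increased faults — Belady's anomaly.

9, 10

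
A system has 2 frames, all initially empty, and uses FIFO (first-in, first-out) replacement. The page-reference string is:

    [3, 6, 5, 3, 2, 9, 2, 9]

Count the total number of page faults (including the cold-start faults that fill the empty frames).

6

3 -> fault, frames [3]
6 -> fault, frames [3, 6]
5 -> fault, evict 3, frames [6, 5]
3 -> fault, evict 6, frames [5, 3]
2 -> fault, evict 5, frames [3, 2]
9 -> fault, evict 3, frames [2, 9]
2 -> hit
9 -> hit
Page faults: 6.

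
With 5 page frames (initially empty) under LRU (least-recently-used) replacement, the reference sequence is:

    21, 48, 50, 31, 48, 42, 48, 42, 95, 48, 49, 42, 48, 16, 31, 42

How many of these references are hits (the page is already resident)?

21: miss, frames {21}
48: miss, frames {21,48}
50: miss, frames {21,48,50}
31: miss, frames {21,48,50,31}
48: hit
42: miss, frames {21,50,31,48,42}
48: hit
42: hit
95: miss, evict 21, frames {50,31,48,42,95}
48: hit
49: miss, evict 50, frames {31,42,95,48,49}
42: hit
48: hit
16: miss, evict 31, frames {95,49,42,48,16}
31: miss, evict 95, frames {49,42,48,16,31}
42: hit
Hits: 7.

7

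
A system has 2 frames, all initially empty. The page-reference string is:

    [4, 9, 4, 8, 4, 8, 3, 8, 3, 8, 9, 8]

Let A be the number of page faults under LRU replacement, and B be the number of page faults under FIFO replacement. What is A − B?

Under LRU: F F . F . . F . . . F . → 5 faults.
Under FIFO: F F . F F . F F . . F . → 7 faults.
A − B = 5 − 7 = -2.

-2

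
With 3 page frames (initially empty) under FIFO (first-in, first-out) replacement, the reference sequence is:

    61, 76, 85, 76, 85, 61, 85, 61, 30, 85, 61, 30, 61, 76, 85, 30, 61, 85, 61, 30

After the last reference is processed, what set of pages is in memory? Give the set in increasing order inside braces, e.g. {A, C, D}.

{30, 61, 85}

61: fault, frames {61}
76: fault, frames {61,76}
85: fault, frames {61,76,85}
76: hit
85: hit
61: hit
85: hit
61: hit
30: fault, evict 61, frames {76,85,30}
85: hit
61: fault, evict 76, frames {85,30,61}
30: hit
61: hit
76: fault, evict 85, frames {30,61,76}
85: fault, evict 30, frames {61,76,85}
30: fault, evict 61, frames {76,85,30}
61: fault, evict 76, frames {85,30,61}
85: hit
61: hit
30: hit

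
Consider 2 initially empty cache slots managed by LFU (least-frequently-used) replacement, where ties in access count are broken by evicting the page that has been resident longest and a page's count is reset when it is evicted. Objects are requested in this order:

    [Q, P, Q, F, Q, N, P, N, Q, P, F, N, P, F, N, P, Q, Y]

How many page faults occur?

14

Q → fault, frames (Q)
P → fault, frames (Q P)
Q → hit
F → fault, evict P, frames (Q F)
Q → hit
N → fault, evict F, frames (Q N)
P → fault, evict N, frames (Q P)
N → fault, evict P, frames (Q N)
Q → hit
P → fault, evict N, frames (Q P)
F → fault, evict P, frames (Q F)
N → fault, evict F, frames (Q N)
P → fault, evict N, frames (Q P)
F → fault, evict P, frames (Q F)
N → fault, evict F, frames (Q N)
P → fault, evict N, frames (Q P)
Q → hit
Y → fault, evict P, frames (Q Y)
Page faults: 14.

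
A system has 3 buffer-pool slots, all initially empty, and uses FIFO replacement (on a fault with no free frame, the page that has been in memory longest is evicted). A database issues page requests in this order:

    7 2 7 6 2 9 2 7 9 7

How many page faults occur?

5

7 → miss, frames (7)
2 → miss, frames (7 2)
7 → hit
6 → miss, frames (7 2 6)
2 → hit
9 → miss, evict 7, frames (2 6 9)
2 → hit
7 → miss, evict 2, frames (6 9 7)
9 → hit
7 → hit
Page faults: 5.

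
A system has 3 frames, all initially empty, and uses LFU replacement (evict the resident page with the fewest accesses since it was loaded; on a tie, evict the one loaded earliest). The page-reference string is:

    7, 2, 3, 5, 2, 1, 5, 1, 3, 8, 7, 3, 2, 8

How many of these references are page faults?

7 → fault, frames (7)
2 → fault, frames (7 2)
3 → fault, frames (7 2 3)
5 → fault, evict 7, frames (2 3 5)
2 → hit
1 → fault, evict 3, frames (2 5 1)
5 → hit
1 → hit
3 → fault, evict 2, frames (5 1 3)
8 → fault, evict 3, frames (5 1 8)
7 → fault, evict 8, frames (5 1 7)
3 → fault, evict 7, frames (5 1 3)
2 → fault, evict 3, frames (5 1 2)
8 → fault, evict 2, frames (5 1 8)
Page faults: 11.

11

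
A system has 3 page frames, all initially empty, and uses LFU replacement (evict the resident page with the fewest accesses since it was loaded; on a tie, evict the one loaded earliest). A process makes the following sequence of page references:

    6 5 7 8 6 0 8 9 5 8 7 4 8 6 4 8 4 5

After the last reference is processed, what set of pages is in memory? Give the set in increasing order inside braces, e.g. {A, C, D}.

{4, 5, 8}

6 -> miss, frames (6)
5 -> miss, frames (6 5)
7 -> miss, frames (6 5 7)
8 -> miss, evict 6, frames (5 7 8)
6 -> miss, evict 5, frames (7 8 6)
0 -> miss, evict 7, frames (8 6 0)
8 -> hit
9 -> miss, evict 6, frames (8 0 9)
5 -> miss, evict 0, frames (8 9 5)
8 -> hit
7 -> miss, evict 9, frames (8 5 7)
4 -> miss, evict 5, frames (8 7 4)
8 -> hit
6 -> miss, evict 7, frames (8 4 6)
4 -> hit
8 -> hit
4 -> hit
5 -> miss, evict 6, frames (8 4 5)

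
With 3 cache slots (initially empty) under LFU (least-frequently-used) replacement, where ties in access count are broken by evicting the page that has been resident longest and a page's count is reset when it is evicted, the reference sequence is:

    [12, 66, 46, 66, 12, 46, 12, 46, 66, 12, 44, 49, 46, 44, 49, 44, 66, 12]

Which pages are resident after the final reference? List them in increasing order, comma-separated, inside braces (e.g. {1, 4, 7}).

12 → miss, frames {12}
66 → miss, frames {12,66}
46 → miss, frames {12,66,46}
66 → hit
12 → hit
46 → hit
12 → hit
46 → hit
66 → hit
12 → hit
44 → miss, evict 66, frames {12,46,44}
49 → miss, evict 44, frames {12,46,49}
46 → hit
44 → miss, evict 49, frames {12,46,44}
49 → miss, evict 44, frames {12,46,49}
44 → miss, evict 49, frames {12,46,44}
66 → miss, evict 44, frames {12,46,66}
12 → hit

{12, 46, 66}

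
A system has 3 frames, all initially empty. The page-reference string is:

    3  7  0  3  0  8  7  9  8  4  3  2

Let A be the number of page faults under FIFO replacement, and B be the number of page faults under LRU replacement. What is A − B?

-1

Under FIFO: F F F . . F . F . F F F → 8 faults.
Under LRU: F F F . . F F F . F F F → 9 faults.
A − B = 8 − 9 = -1.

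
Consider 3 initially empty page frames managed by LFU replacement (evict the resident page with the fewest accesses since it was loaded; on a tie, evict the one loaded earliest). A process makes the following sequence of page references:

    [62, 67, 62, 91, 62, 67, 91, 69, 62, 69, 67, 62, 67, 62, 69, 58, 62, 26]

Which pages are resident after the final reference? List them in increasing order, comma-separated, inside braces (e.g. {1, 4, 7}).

62: miss, frames {62}
67: miss, frames {62,67}
62: hit
91: miss, frames {62,67,91}
62: hit
67: hit
91: hit
69: miss, evict 67, frames {62,91,69}
62: hit
69: hit
67: miss, evict 91, frames {62,69,67}
62: hit
67: hit
62: hit
69: hit
58: miss, evict 67, frames {62,69,58}
62: hit
26: miss, evict 58, frames {62,69,26}

{26, 62, 69}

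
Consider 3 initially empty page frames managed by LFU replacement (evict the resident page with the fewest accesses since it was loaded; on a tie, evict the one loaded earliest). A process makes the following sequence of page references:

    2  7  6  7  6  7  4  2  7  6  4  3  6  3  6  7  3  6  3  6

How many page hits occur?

13

2 → miss, frames {2}
7 → miss, frames {2,7}
6 → miss, frames {2,7,6}
7 → hit
6 → hit
7 → hit
4 → miss, evict 2, frames {7,6,4}
2 → miss, evict 4, frames {7,6,2}
7 → hit
6 → hit
4 → miss, evict 2, frames {7,6,4}
3 → miss, evict 4, frames {7,6,3}
6 → hit
3 → hit
6 → hit
7 → hit
3 → hit
6 → hit
3 → hit
6 → hit
Hits: 13.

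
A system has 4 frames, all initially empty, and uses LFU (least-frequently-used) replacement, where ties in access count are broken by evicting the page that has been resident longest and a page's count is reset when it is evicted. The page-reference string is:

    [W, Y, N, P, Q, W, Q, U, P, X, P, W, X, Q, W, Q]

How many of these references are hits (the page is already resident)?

W: miss, frames [W]
Y: miss, frames [W, Y]
N: miss, frames [W, Y, N]
P: miss, frames [W, Y, N, P]
Q: miss, evict W, frames [Y, N, P, Q]
W: miss, evict Y, frames [N, P, Q, W]
Q: hit
U: miss, evict N, frames [P, Q, W, U]
P: hit
X: miss, evict W, frames [P, Q, U, X]
P: hit
W: miss, evict U, frames [P, Q, X, W]
X: hit
Q: hit
W: hit
Q: hit
Hits: 7.

7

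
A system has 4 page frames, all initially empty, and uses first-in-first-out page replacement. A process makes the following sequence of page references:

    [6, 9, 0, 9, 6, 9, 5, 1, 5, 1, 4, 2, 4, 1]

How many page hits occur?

6 -> miss, frames (6)
9 -> miss, frames (6 9)
0 -> miss, frames (6 9 0)
9 -> hit
6 -> hit
9 -> hit
5 -> miss, frames (6 9 0 5)
1 -> miss, evict 6, frames (9 0 5 1)
5 -> hit
1 -> hit
4 -> miss, evict 9, frames (0 5 1 4)
2 -> miss, evict 0, frames (5 1 4 2)
4 -> hit
1 -> hit
Hits: 7.

7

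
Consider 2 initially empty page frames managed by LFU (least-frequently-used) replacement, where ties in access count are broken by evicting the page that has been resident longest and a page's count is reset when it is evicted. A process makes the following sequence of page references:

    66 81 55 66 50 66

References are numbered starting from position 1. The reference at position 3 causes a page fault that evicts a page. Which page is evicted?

66

pos 1: 66 -> fault, frames [66]
pos 2: 81 -> fault, frames [66, 81]
pos 3: 55 -> fault, evict 66, frames [81, 55]
At position 3, page 66 is evicted.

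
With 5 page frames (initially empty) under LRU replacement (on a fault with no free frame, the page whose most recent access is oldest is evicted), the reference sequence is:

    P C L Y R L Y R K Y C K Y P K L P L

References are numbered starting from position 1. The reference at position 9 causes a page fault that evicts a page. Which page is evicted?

pos 1: P: miss, frames [P]
pos 2: C: miss, frames [P, C]
pos 3: L: miss, frames [P, C, L]
pos 4: Y: miss, frames [P, C, L, Y]
pos 5: R: miss, frames [P, C, L, Y, R]
pos 6: L: hit
pos 7: Y: hit
pos 8: R: hit
pos 9: K: miss, evict P, frames [C, L, Y, R, K]
At position 9, page P is evicted.

P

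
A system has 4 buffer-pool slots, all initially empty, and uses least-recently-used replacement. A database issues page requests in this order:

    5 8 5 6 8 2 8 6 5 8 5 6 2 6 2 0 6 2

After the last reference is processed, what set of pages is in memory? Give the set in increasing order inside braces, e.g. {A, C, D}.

{0, 2, 5, 6}

5 → fault, frames [5]
8 → fault, frames [5, 8]
5 → hit
6 → fault, frames [8, 5, 6]
8 → hit
2 → fault, frames [5, 6, 8, 2]
8 → hit
6 → hit
5 → hit
8 → hit
5 → hit
6 → hit
2 → hit
6 → hit
2 → hit
0 → fault, evict 8, frames [5, 6, 2, 0]
6 → hit
2 → hit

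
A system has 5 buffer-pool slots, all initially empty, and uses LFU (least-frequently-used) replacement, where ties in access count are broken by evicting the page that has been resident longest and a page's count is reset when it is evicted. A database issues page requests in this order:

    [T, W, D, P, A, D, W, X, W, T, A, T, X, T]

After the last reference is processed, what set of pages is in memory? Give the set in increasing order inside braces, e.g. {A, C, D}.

T -> fault, frames (T)
W -> fault, frames (T W)
D -> fault, frames (T W D)
P -> fault, frames (T W D P)
A -> fault, frames (T W D P A)
D -> hit
W -> hit
X -> fault, evict T, frames (W D P A X)
W -> hit
T -> fault, evict P, frames (W D A X T)
A -> hit
T -> hit
X -> hit
T -> hit

{A, D, T, W, X}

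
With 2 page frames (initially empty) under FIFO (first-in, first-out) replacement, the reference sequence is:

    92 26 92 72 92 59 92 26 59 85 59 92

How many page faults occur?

9

92: miss, frames (92)
26: miss, frames (92 26)
92: hit
72: miss, evict 92, frames (26 72)
92: miss, evict 26, frames (72 92)
59: miss, evict 72, frames (92 59)
92: hit
26: miss, evict 92, frames (59 26)
59: hit
85: miss, evict 59, frames (26 85)
59: miss, evict 26, frames (85 59)
92: miss, evict 85, frames (59 92)
Page faults: 9.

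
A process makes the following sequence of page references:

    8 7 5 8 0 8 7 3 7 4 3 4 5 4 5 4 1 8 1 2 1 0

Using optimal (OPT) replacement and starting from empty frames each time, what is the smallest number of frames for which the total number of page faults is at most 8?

f=1: 22 faults
f=2: 12 faults
f=3: 10 faults
f=4: 9 faults
f=5: 8 faults
f=6: 8 faults
f=7: 8 faults
f=8: 8 faults
Smallest f with faults ≤ 8 is 5.

5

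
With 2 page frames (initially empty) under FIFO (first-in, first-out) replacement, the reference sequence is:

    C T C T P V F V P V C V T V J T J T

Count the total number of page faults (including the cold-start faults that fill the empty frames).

12

C -> fault, frames [C]
T -> fault, frames [C, T]
C -> hit
T -> hit
P -> fault, evict C, frames [T, P]
V -> fault, evict T, frames [P, V]
F -> fault, evict P, frames [V, F]
V -> hit
P -> fault, evict V, frames [F, P]
V -> fault, evict F, frames [P, V]
C -> fault, evict P, frames [V, C]
V -> hit
T -> fault, evict V, frames [C, T]
V -> fault, evict C, frames [T, V]
J -> fault, evict T, frames [V, J]
T -> fault, evict V, frames [J, T]
J -> hit
T -> hit
Page faults: 12.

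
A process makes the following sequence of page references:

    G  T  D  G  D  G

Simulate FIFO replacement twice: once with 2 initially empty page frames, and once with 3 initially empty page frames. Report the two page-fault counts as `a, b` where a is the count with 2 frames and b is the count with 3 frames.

2 frames: F F F F . . → 4 faults.
3 frames: F F F . . . → 3 faults.
3 < 4: adding a frame reduced faults, as is typical.

4, 3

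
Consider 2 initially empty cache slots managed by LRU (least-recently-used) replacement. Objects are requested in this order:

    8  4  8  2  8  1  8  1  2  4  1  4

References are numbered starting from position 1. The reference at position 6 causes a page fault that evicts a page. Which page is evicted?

2

pos 1: 8 -> fault, frames {8}
pos 2: 4 -> fault, frames {8,4}
pos 3: 8 -> hit
pos 4: 2 -> fault, evict 4, frames {8,2}
pos 5: 8 -> hit
pos 6: 1 -> fault, evict 2, frames {8,1}
At position 6, page 2 is evicted.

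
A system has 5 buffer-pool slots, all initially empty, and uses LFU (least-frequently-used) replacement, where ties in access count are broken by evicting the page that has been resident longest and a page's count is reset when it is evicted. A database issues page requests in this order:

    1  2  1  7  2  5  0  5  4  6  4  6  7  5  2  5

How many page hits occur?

1: fault, frames {1}
2: fault, frames {1,2}
1: hit
7: fault, frames {1,2,7}
2: hit
5: fault, frames {1,2,7,5}
0: fault, frames {1,2,7,5,0}
5: hit
4: fault, evict 7, frames {1,2,5,0,4}
6: fault, evict 0, frames {1,2,5,4,6}
4: hit
6: hit
7: fault, evict 1, frames {2,5,4,6,7}
5: hit
2: hit
5: hit
Hits: 8.

8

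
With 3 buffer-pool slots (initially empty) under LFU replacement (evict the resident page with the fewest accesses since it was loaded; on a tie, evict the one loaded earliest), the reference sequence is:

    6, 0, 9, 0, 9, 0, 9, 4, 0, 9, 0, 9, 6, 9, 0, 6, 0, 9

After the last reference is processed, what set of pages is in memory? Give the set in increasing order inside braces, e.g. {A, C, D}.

6 -> miss, frames (6)
0 -> miss, frames (6 0)
9 -> miss, frames (6 0 9)
0 -> hit
9 -> hit
0 -> hit
9 -> hit
4 -> miss, evict 6, frames (0 9 4)
0 -> hit
9 -> hit
0 -> hit
9 -> hit
6 -> miss, evict 4, frames (0 9 6)
9 -> hit
0 -> hit
6 -> hit
0 -> hit
9 -> hit

{0, 6, 9}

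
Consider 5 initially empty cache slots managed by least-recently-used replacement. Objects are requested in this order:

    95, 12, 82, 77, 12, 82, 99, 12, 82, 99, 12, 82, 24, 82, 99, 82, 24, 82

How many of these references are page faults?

95 -> miss, frames [95]
12 -> miss, frames [95, 12]
82 -> miss, frames [95, 12, 82]
77 -> miss, frames [95, 12, 82, 77]
12 -> hit
82 -> hit
99 -> miss, frames [95, 77, 12, 82, 99]
12 -> hit
82 -> hit
99 -> hit
12 -> hit
82 -> hit
24 -> miss, evict 95, frames [77, 99, 12, 82, 24]
82 -> hit
99 -> hit
82 -> hit
24 -> hit
82 -> hit
Page faults: 6.

6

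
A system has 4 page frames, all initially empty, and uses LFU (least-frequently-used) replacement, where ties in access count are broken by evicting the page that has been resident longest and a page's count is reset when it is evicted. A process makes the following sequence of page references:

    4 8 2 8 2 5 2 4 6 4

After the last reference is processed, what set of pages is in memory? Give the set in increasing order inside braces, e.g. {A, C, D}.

4: miss, frames [4]
8: miss, frames [4, 8]
2: miss, frames [4, 8, 2]
8: hit
2: hit
5: miss, frames [4, 8, 2, 5]
2: hit
4: hit
6: miss, evict 5, frames [4, 8, 2, 6]
4: hit

{2, 4, 6, 8}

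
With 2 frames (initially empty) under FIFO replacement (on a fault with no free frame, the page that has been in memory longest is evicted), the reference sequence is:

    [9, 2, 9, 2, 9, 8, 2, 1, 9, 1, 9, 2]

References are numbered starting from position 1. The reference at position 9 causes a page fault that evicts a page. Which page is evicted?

pos 1: 9 -> fault, frames {9}
pos 2: 2 -> fault, frames {9,2}
pos 3: 9 -> hit
pos 4: 2 -> hit
pos 5: 9 -> hit
pos 6: 8 -> fault, evict 9, frames {2,8}
pos 7: 2 -> hit
pos 8: 1 -> fault, evict 2, frames {8,1}
pos 9: 9 -> fault, evict 8, frames {1,9}
At position 9, page 8 is evicted.

8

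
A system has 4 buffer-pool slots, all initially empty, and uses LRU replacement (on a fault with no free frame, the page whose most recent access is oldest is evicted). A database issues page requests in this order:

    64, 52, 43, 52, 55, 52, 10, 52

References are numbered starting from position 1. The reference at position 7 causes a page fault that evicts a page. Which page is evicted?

64

pos 1: 64 -> fault, frames {64}
pos 2: 52 -> fault, frames {64,52}
pos 3: 43 -> fault, frames {64,52,43}
pos 4: 52 -> hit
pos 5: 55 -> fault, frames {64,43,52,55}
pos 6: 52 -> hit
pos 7: 10 -> fault, evict 64, frames {43,55,52,10}
At position 7, page 64 is evicted.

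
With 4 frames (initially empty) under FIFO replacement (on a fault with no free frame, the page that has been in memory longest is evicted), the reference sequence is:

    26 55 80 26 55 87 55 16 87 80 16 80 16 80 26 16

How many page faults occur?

26: miss, frames [26]
55: miss, frames [26, 55]
80: miss, frames [26, 55, 80]
26: hit
55: hit
87: miss, frames [26, 55, 80, 87]
55: hit
16: miss, evict 26, frames [55, 80, 87, 16]
87: hit
80: hit
16: hit
80: hit
16: hit
80: hit
26: miss, evict 55, frames [80, 87, 16, 26]
16: hit
Page faults: 6.

6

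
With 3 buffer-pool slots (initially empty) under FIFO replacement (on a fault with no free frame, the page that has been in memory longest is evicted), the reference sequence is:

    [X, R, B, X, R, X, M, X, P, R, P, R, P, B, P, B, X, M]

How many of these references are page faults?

10

X -> miss, frames [X]
R -> miss, frames [X, R]
B -> miss, frames [X, R, B]
X -> hit
R -> hit
X -> hit
M -> miss, evict X, frames [R, B, M]
X -> miss, evict R, frames [B, M, X]
P -> miss, evict B, frames [M, X, P]
R -> miss, evict M, frames [X, P, R]
P -> hit
R -> hit
P -> hit
B -> miss, evict X, frames [P, R, B]
P -> hit
B -> hit
X -> miss, evict P, frames [R, B, X]
M -> miss, evict R, frames [B, X, M]
Page faults: 10.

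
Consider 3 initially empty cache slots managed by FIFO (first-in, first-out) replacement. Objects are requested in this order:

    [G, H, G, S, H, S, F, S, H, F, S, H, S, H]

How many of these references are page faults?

G: miss, frames {G}
H: miss, frames {G,H}
G: hit
S: miss, frames {G,H,S}
H: hit
S: hit
F: miss, evict G, frames {H,S,F}
S: hit
H: hit
F: hit
S: hit
H: hit
S: hit
H: hit
Page faults: 4.

4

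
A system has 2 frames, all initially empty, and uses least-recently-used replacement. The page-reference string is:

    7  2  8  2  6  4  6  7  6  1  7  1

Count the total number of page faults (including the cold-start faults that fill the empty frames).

7: miss, frames {7}
2: miss, frames {7,2}
8: miss, evict 7, frames {2,8}
2: hit
6: miss, evict 8, frames {2,6}
4: miss, evict 2, frames {6,4}
6: hit
7: miss, evict 4, frames {6,7}
6: hit
1: miss, evict 7, frames {6,1}
7: miss, evict 6, frames {1,7}
1: hit
Page faults: 8.

8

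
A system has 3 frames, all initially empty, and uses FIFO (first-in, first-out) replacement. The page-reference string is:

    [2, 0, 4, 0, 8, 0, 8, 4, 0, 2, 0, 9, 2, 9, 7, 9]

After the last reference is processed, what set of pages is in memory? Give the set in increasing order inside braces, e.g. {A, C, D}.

{0, 7, 9}

2 -> fault, frames {2}
0 -> fault, frames {2,0}
4 -> fault, frames {2,0,4}
0 -> hit
8 -> fault, evict 2, frames {0,4,8}
0 -> hit
8 -> hit
4 -> hit
0 -> hit
2 -> fault, evict 0, frames {4,8,2}
0 -> fault, evict 4, frames {8,2,0}
9 -> fault, evict 8, frames {2,0,9}
2 -> hit
9 -> hit
7 -> fault, evict 2, frames {0,9,7}
9 -> hit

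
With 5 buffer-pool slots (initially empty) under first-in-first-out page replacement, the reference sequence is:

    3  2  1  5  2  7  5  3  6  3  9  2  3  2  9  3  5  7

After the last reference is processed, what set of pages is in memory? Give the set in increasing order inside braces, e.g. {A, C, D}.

{2, 3, 5, 7, 9}

3 → miss, frames (3)
2 → miss, frames (3 2)
1 → miss, frames (3 2 1)
5 → miss, frames (3 2 1 5)
2 → hit
7 → miss, frames (3 2 1 5 7)
5 → hit
3 → hit
6 → miss, evict 3, frames (2 1 5 7 6)
3 → miss, evict 2, frames (1 5 7 6 3)
9 → miss, evict 1, frames (5 7 6 3 9)
2 → miss, evict 5, frames (7 6 3 9 2)
3 → hit
2 → hit
9 → hit
3 → hit
5 → miss, evict 7, frames (6 3 9 2 5)
7 → miss, evict 6, frames (3 9 2 5 7)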